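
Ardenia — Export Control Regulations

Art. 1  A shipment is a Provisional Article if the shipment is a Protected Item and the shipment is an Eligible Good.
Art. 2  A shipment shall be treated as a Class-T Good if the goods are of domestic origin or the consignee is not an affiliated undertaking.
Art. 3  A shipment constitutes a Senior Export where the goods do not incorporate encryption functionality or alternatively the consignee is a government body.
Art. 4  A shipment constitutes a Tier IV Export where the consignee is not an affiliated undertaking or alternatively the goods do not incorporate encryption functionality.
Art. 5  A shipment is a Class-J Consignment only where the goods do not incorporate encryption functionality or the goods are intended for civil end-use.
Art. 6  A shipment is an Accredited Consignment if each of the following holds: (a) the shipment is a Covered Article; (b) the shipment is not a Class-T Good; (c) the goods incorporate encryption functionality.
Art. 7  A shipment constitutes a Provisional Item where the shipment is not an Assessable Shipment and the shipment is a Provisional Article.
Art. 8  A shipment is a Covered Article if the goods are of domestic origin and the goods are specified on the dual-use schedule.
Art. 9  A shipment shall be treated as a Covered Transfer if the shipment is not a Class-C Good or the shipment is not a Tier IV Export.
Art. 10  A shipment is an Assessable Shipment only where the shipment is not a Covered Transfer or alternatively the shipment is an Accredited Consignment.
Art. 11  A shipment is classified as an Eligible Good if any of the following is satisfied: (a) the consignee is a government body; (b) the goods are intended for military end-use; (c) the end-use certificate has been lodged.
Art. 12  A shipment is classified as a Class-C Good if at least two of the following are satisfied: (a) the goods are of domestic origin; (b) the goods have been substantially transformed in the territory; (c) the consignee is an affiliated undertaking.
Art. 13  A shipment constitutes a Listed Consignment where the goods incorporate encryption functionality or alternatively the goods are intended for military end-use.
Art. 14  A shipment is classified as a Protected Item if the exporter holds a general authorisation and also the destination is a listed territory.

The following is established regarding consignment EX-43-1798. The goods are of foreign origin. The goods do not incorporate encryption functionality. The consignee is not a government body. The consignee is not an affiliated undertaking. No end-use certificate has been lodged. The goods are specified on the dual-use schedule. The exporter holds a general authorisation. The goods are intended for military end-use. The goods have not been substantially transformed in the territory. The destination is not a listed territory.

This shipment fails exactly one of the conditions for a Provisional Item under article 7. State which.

Provisional Article

Under article 12: the goods are of domestic origin? no; the goods have been substantially transformed in the territory? no; the consignee is an affiliated undertaking? no — 0 of 3 hold (need ≥2) → not satisfied.
Under article 4: the consignee is not an affiliated undertaking? yes; or the goods do not incorporate encryption functionality? yes. So the shipment is a Tier IV Export.
Under article 9: not a Class-C Good (article 12)? yes; or not a Tier IV Export (article 4)? no. So the shipment is a Covered Transfer.
Under article 8: the goods are of domestic origin? no; and the goods are specified on the dual-use schedule? yes. So the shipment is not a Covered Article.
Under article 2: the goods are of domestic origin? no; or the consignee is not an affiliated undertaking? yes. So the shipment is a Class-T Good.
Under article 6: Covered Article (article 8)? no; and not a Class-T Good (article 2)? no; and the goods incorporate encryption functionality? no. So the shipment is not an Accredited Consignment.
Under article 10: not a Covered Transfer (article 9)? no; or Accredited Consignment (article 6)? no. So the shipment is not an Assessable Shipment.
Under article 14: the exporter holds a general authorisation? yes; and the destination is a listed territory? no. So the shipment is not a Protected Item.
Under article 11: the consignee is a government body? no; or the goods are intended for military end-use? yes; or the end-use certificate has been lodged? no. So the shipment is an Eligible Good.
Under article 1: Protected Item (article 14)? no; and Eligible Good (article 11)? yes. So the shipment is not a Provisional Article.
Under article 7: not an Assessable Shipment (article 10)? yes; and Provisional Article (article 1)? no. So the shipment is not a Provisional Item.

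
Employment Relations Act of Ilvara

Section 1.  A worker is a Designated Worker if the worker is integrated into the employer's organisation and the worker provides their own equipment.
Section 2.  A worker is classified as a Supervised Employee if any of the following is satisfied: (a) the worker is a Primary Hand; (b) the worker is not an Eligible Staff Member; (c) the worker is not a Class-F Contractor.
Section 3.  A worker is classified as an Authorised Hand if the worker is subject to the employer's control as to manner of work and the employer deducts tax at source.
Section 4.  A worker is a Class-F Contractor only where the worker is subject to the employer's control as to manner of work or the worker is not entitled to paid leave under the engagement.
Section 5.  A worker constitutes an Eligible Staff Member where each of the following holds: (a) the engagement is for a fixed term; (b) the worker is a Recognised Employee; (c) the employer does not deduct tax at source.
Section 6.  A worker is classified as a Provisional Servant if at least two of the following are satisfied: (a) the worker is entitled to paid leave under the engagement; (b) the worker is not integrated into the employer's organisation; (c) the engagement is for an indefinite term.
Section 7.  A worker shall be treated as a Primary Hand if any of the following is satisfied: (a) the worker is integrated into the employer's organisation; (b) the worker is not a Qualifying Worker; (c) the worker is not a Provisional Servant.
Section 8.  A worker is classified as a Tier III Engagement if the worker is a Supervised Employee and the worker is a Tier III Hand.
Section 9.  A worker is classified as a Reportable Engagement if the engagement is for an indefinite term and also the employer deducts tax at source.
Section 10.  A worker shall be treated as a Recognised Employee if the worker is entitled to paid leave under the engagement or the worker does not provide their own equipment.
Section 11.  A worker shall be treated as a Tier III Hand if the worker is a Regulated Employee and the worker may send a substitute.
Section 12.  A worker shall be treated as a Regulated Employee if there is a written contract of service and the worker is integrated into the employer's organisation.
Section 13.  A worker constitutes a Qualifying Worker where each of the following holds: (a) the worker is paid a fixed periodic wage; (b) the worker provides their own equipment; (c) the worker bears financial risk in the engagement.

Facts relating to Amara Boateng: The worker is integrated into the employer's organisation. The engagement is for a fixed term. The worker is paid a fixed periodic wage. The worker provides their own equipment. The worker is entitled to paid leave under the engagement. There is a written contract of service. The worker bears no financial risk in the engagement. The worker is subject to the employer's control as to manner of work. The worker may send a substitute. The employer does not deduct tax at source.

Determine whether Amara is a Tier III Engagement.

Under section 13: the worker is paid a fixed periodic wage? yes; and the worker provides their own equipment? yes; and the worker bears financial risk in the engagement? no. So the worker is not a Qualifying Worker.
Under section 6: the worker is entitled to paid leave under the engagement? yes; the worker is not integrated into the employer's organisation? no; the engagement is for an indefinite term? no — 1 of 3 hold (need ≥2) → not satisfied.
Under section 7: the worker is integrated into the employer's organisation? yes; or not a Qualifying Worker (section 13)? yes; or not a Provisional Servant (section 6)? yes. So the worker is a Primary Hand.
Under section 10: the worker is entitled to paid leave under the engagement? yes; or the worker does not provide their own equipment? no. So the worker is a Recognised Employee.
Under section 5: the engagement is for a fixed term? yes; and Recognised Employee (section 10)? yes; and the employer does not deduct tax at source? yes. So the worker is an Eligible Staff Member.
Under section 4: the worker is subject to the employer's control as to manner of work? yes; or the worker is not entitled to paid leave under the engagement? no. So the worker is a Class-F Contractor.
Under section 2: Primary Hand (section 7)? yes; or not an Eligible Staff Member (section 5)? no; or not a Class-F Contractor (section 4)? no. So the worker is a Supervised Employee.
Under section 12: there is a written contract of service? yes; and the worker is integrated into the employer's organisation? yes. So the worker is a Regulated Employee.
Under section 11: Regulated Employee (section 12)? yes; and the worker may send a substitute? yes. So the worker is a Tier III Hand.
Under section 8: Supervised Employee (section 2)? yes; and Tier III Hand (section 11)? yes. So the worker is a Tier III Engagement.

Yes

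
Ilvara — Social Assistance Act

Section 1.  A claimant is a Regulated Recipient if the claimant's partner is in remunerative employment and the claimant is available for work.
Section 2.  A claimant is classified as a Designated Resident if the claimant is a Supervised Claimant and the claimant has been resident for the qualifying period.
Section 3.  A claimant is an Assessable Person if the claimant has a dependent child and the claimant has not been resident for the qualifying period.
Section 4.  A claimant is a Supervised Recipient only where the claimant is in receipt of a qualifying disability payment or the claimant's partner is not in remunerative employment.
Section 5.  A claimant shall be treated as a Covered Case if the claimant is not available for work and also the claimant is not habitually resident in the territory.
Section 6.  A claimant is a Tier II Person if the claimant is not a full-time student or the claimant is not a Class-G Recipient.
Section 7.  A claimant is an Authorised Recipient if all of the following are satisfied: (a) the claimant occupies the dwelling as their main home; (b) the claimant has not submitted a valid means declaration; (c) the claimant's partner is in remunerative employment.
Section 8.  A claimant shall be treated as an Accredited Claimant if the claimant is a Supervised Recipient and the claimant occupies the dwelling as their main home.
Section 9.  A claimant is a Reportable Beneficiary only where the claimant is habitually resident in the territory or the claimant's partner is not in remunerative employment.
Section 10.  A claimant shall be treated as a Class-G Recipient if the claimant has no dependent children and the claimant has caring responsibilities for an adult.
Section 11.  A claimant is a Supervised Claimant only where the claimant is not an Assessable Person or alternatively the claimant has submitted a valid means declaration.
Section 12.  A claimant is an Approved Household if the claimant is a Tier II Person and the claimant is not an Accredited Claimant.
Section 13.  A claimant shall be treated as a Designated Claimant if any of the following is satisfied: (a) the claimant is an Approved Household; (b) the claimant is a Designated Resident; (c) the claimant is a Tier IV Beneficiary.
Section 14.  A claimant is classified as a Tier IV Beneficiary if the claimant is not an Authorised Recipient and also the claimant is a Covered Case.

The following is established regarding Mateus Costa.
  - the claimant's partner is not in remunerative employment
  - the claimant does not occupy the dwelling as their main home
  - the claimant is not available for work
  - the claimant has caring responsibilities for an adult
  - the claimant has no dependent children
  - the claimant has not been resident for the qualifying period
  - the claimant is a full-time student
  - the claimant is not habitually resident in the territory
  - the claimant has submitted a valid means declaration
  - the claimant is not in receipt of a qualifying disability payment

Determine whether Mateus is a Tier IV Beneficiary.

section 7 — Authorised Recipient: [the claimant occupies the dwelling as their main home? no] AND [the claimant has not submitted a valid means declaration? no] AND [the claimant's partner is in remunerative employment? no] → not satisfied.
section 5 — Covered Case: [the claimant is not available for work? yes] AND [the claimant is not habitually resident in the territory? yes] → satisfied.
section 14 — Tier IV Beneficiary: [not an Authorised Recipient (section 7)? yes] AND [Covered Case (section 5)? yes] → satisfied.

Yes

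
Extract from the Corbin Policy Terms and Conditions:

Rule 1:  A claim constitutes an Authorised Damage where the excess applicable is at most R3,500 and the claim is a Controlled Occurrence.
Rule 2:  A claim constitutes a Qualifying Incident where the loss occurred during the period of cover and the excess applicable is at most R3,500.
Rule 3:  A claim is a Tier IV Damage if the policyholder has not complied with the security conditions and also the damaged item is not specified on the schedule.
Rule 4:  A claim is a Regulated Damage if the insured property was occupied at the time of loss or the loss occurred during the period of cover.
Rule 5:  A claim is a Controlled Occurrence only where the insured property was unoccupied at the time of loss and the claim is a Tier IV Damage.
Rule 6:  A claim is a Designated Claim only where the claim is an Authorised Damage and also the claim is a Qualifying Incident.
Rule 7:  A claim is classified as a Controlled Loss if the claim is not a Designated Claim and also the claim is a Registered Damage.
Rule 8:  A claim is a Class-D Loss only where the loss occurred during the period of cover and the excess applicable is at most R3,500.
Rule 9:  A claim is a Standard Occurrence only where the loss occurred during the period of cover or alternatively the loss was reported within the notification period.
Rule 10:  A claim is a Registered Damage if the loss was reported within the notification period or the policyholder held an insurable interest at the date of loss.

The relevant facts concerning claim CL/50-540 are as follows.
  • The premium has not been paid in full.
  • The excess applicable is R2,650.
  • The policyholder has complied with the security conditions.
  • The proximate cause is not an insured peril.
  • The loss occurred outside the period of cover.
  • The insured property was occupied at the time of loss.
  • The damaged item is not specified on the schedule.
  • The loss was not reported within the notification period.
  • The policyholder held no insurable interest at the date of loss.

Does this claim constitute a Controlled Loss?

Under rule 3: the policyholder has not complied with the security conditions? no; and the damaged item is not specified on the schedule? yes. So the claim is not a Tier IV Damage.
Under rule 5: the insured property was unoccupied at the time of loss? no; and Tier IV Damage (rule 3)? no. So the claim is not a Controlled Occurrence.
Under rule 1: excess applicable: R2,650 ≤ R3,500? yes; and Controlled Occurrence (rule 5)? no. So the claim is not an Authorised Damage.
Under rule 2: the loss occurred during the period of cover? no; and excess applicable: R2,650 ≤ R3,500? yes. So the claim is not a Qualifying Incident.
Under rule 6: Authorised Damage (rule 1)? no; and Qualifying Incident (rule 2)? no. So the claim is not a Designated Claim.
Under rule 10: the loss was reported within the notification period? no; or the policyholder held an insurable interest at the date of loss? no. So the claim is not a Registered Damage.
Under rule 7: not a Designated Claim (rule 6)? yes; and Registered Damage (rule 10)? no. So the claim is not a Controlled Loss.

No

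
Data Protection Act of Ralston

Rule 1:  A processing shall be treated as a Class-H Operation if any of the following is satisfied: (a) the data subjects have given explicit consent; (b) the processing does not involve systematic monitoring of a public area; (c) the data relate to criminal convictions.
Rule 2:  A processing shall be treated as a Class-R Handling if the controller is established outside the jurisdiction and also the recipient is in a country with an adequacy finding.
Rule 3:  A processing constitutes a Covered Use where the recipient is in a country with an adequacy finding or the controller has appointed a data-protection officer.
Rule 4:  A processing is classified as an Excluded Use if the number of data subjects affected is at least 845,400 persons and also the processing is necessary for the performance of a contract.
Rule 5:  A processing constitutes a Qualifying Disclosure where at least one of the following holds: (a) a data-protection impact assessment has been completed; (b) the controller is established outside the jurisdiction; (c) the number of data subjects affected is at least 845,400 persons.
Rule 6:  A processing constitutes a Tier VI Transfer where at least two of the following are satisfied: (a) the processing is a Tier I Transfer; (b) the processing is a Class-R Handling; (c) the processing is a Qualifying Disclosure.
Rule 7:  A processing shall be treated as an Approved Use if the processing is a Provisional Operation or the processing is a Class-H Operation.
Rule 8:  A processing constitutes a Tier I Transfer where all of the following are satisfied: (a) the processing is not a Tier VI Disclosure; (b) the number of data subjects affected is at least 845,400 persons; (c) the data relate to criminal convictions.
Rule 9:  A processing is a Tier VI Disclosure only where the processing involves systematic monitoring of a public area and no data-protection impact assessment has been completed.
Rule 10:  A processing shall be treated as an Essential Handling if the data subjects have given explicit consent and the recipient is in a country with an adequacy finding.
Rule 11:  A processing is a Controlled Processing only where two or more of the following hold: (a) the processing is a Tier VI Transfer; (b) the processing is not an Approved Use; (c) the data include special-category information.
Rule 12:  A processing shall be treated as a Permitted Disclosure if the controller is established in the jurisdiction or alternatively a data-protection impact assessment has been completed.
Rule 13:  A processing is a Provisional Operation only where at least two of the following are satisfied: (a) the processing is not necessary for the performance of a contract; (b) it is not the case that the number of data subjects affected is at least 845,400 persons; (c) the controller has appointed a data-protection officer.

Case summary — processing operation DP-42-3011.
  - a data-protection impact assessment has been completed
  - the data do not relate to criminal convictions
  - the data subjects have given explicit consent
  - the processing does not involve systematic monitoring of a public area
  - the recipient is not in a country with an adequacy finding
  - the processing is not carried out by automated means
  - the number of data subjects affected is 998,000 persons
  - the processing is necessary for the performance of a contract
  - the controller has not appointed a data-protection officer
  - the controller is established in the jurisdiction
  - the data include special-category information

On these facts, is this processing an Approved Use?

Yes

rule 13 — Provisional Operation: the processing is not necessary for the performance of a contract? no; number of data subjects affected: 998,000 persons ≥ 845,400 persons? yes, so negated condition no; the controller has appointed a data-protection officer? no — 0 of 3 hold (need ≥2) → not satisfied.
rule 1 — Class-H Operation: [the data subjects have given explicit consent? yes] OR [the processing does not involve systematic monitoring of a public area? yes] OR [the data relate to criminal convictions? no] → satisfied.
rule 7 — Approved Use: [Provisional Operation (rule 13)? no] OR [Class-H Operation (rule 1)? yes] → satisfied.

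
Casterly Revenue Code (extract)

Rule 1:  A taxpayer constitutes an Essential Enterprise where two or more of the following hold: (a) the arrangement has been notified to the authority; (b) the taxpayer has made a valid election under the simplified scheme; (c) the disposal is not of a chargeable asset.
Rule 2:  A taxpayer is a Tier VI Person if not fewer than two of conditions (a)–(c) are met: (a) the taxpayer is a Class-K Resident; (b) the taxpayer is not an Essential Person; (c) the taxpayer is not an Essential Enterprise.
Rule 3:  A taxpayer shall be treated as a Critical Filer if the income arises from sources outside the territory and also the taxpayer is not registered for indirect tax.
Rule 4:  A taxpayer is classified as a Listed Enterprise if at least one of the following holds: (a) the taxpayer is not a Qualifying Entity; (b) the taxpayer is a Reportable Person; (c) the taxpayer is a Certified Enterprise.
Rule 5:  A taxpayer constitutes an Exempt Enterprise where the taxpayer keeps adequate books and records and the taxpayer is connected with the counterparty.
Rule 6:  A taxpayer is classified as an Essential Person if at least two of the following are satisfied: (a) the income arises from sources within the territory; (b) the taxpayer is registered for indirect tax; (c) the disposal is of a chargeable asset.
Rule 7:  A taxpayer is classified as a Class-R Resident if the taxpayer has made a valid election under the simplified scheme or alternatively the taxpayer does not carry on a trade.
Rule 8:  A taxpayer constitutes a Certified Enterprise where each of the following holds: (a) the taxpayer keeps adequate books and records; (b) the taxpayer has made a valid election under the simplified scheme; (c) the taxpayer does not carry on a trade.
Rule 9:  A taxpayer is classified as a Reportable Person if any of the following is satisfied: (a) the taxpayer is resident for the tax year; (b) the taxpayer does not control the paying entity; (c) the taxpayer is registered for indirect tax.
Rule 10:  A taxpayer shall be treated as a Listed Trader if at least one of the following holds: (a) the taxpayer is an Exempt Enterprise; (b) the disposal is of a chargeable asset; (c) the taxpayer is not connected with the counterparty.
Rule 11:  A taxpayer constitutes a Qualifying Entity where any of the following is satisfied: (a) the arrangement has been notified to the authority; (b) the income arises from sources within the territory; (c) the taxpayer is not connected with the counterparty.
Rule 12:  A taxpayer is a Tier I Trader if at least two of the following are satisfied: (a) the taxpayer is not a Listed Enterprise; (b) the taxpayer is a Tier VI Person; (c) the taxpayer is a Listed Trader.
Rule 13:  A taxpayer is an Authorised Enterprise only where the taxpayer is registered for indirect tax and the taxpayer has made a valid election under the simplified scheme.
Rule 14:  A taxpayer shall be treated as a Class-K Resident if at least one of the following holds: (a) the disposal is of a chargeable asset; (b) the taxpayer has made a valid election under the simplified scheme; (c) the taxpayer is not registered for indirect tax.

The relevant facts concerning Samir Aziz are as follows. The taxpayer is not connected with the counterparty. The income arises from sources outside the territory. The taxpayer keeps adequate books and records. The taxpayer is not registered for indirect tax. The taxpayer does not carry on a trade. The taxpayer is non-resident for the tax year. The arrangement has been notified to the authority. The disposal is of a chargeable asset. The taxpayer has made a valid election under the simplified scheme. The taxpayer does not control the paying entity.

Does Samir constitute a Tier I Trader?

rule 11 — Qualifying Entity: [the arrangement has been notified to the authority? yes] OR [the income arises from sources within the territory? no] OR [the taxpayer is not connected with the counterparty? yes] → satisfied.
rule 9 — Reportable Person: [the taxpayer is resident for the tax year? no] OR [the taxpayer does not control the paying entity? yes] OR [the taxpayer is registered for indirect tax? no] → satisfied.
rule 8 — Certified Enterprise: [the taxpayer keeps adequate books and records? yes] AND [the taxpayer has made a valid election under the simplified scheme? yes] AND [the taxpayer does not carry on a trade? yes] → satisfied.
rule 4 — Listed Enterprise: [not a Qualifying Entity (rule 11)? no] OR [Reportable Person (rule 9)? yes] OR [Certified Enterprise (rule 8)? yes] → satisfied.
rule 14 — Class-K Resident: [the disposal is of a chargeable asset? yes] OR [the taxpayer has made a valid election under the simplified scheme? yes] OR [the taxpayer is not registered for indirect tax? yes] → satisfied.
rule 6 — Essential Person: the income arises from sources within the territory? no; the taxpayer is registered for indirect tax? no; the disposal is of a chargeable asset? yes — 1 of 3 hold (need ≥2) → not satisfied.
rule 1 — Essential Enterprise: the arrangement has been notified to the authority? yes; the taxpayer has made a valid election under the simplified scheme? yes; the disposal is not of a chargeable asset? no — 2 of 3 hold (need ≥2) → satisfied.
rule 2 — Tier VI Person: Class-K Resident (rule 14)? yes; not an Essential Person (rule 6)? yes; not an Essential Enterprise (rule 1)? no — 2 of 3 hold (need ≥2) → satisfied.
rule 5 — Exempt Enterprise: [the taxpayer keeps adequate books and records? yes] AND [the taxpayer is connected with the counterparty? no] → not satisfied.
rule 10 — Listed Trader: [Exempt Enterprise (rule 5)? no] OR [the disposal is of a chargeable asset? yes] OR [the taxpayer is not connected with the counterparty? yes] → satisfied.
rule 12 — Tier I Trader: not a Listed Enterprise (rule 4)? no; Tier VI Person (rule 2)? yes; Listed Trader (rule 10)? yes — 2 of 3 hold (need ≥2) → satisfied.

Yes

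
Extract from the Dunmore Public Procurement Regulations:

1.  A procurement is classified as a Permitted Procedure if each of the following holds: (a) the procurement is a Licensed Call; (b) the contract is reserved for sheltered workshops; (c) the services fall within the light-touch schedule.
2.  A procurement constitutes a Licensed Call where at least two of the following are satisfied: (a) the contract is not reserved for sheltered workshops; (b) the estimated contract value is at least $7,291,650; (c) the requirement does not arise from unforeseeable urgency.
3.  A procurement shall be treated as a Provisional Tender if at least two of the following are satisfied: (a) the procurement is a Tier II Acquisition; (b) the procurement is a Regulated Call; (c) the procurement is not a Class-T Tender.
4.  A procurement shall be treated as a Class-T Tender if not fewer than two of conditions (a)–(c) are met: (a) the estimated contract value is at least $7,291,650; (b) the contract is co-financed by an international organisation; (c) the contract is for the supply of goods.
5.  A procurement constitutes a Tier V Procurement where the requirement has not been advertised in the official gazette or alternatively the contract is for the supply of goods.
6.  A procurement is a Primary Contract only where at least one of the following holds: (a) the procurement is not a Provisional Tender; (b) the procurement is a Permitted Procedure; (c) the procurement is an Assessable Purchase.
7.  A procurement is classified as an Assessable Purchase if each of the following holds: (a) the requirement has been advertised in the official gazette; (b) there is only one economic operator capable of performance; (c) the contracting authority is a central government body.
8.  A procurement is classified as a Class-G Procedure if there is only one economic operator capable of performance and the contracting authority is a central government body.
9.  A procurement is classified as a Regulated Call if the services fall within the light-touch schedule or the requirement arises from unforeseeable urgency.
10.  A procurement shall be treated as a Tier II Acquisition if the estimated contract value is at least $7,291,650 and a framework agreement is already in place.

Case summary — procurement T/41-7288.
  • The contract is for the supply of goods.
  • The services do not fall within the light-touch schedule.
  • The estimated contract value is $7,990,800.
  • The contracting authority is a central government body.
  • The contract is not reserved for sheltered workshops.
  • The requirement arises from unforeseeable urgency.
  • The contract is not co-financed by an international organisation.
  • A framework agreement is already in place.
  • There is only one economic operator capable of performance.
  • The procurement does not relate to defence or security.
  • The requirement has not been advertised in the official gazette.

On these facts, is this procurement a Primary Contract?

No

paragraph 10 — Tier II Acquisition: [estimated contract value: $7,990,800 ≥ $7,291,650? yes] AND [a framework agreement is already in place? yes] → satisfied.
paragraph 9 — Regulated Call: [the services fall within the light-touch schedule? no] OR [the requirement arises from unforeseeable urgency? yes] → satisfied.
paragraph 4 — Class-T Tender: estimated contract value: $7,990,800 ≥ $7,291,650? yes; the contract is co-financed by an international organisation? no; the contract is for the supply of goods? yes — 2 of 3 hold (need ≥2) → satisfied.
paragraph 3 — Provisional Tender: Tier II Acquisition (paragraph 10)? yes; Regulated Call (paragraph 9)? yes; not a Class-T Tender (paragraph 4)? no — 2 of 3 hold (need ≥2) → satisfied.
paragraph 2 — Licensed Call: the contract is not reserved for sheltered workshops? yes; estimated contract value: $7,990,800 ≥ $7,291,650? yes; the requirement does not arise from unforeseeable urgency? no — 2 of 3 hold (need ≥2) → satisfied.
paragraph 1 — Permitted Procedure: [Licensed Call (paragraph 2)? yes] AND [the contract is reserved for sheltered workshops? no] AND [the services fall within the light-touch schedule? no] → not satisfied.
paragraph 7 — Assessable Purchase: [the requirement has been advertised in the official gazette? no] AND [there is only one economic operator capable of performance? yes] AND [the contracting authority is a central government body? yes] → not satisfied.
paragraph 6 — Primary Contract: [not a Provisional Tender (paragraph 3)? no] OR [Permitted Procedure (paragraph 1)? no] OR [Assessable Purchase (paragraph 7)? no] → not satisfied.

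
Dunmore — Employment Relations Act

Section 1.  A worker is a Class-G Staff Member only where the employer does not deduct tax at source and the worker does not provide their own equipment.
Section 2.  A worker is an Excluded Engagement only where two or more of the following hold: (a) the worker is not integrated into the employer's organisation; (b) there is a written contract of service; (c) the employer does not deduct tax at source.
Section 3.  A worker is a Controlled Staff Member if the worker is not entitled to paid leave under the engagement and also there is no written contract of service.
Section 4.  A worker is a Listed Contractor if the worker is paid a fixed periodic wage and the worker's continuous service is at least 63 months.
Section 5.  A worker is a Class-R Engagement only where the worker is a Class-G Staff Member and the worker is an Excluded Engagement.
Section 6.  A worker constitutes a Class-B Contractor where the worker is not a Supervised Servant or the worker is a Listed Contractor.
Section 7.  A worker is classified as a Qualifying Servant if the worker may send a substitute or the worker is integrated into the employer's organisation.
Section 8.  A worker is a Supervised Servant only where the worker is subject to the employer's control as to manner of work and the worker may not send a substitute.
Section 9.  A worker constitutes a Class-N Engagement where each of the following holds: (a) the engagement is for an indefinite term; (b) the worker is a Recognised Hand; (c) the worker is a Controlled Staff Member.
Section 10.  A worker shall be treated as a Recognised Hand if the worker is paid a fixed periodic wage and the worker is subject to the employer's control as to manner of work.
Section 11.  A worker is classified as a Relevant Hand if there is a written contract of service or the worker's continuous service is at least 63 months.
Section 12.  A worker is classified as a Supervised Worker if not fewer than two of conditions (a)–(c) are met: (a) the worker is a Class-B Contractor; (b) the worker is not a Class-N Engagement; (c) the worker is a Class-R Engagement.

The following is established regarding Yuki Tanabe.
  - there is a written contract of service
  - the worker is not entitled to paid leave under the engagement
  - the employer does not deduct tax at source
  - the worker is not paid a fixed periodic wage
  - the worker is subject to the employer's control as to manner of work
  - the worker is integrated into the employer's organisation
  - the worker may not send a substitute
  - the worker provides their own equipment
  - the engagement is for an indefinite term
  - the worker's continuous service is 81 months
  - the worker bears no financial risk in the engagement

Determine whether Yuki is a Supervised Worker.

No

section 8 — Supervised Servant: [the worker is subject to the employer's control as to manner of work? yes] AND [the worker may not send a substitute? yes] → satisfied.
section 4 — Listed Contractor: [the worker is paid a fixed periodic wage? no] AND [worker's continuous service: 81 months ≥ 63 months? yes] → not satisfied.
section 6 — Class-B Contractor: [not a Supervised Servant (section 8)? no] OR [Listed Contractor (section 4)? no] → not satisfied.
section 10 — Recognised Hand: [the worker is paid a fixed periodic wage? no] AND [the worker is subject to the employer's control as to manner of work? yes] → not satisfied.
section 3 — Controlled Staff Member: [the worker is not entitled to paid leave under the engagement? yes] AND [there is no written contract of service? no] → not satisfied.
section 9 — Class-N Engagement: [the engagement is for an indefinite term? yes] AND [Recognised Hand (section 10)? no] AND [Controlled Staff Member (section 3)? no] → not satisfied.
section 1 — Class-G Staff Member: [the employer does not deduct tax at source? yes] AND [the worker does not provide their own equipment? no] → not satisfied.
section 2 — Excluded Engagement: the worker is not integrated into the employer's organisation? no; there is a written contract of service? yes; the employer does not deduct tax at source? yes — 2 of 3 hold (need ≥2) → satisfied.
section 5 — Class-R Engagement: [Class-G Staff Member (section 1)? no] AND [Excluded Engagement (section 2)? yes] → not satisfied.
section 12 — Supervised Worker: Class-B Contractor (section 6)? no; not a Class-N Engagement (section 9)? yes; Class-R Engagement (section 5)? no — 1 of 3 hold (need ≥2) → not satisfied.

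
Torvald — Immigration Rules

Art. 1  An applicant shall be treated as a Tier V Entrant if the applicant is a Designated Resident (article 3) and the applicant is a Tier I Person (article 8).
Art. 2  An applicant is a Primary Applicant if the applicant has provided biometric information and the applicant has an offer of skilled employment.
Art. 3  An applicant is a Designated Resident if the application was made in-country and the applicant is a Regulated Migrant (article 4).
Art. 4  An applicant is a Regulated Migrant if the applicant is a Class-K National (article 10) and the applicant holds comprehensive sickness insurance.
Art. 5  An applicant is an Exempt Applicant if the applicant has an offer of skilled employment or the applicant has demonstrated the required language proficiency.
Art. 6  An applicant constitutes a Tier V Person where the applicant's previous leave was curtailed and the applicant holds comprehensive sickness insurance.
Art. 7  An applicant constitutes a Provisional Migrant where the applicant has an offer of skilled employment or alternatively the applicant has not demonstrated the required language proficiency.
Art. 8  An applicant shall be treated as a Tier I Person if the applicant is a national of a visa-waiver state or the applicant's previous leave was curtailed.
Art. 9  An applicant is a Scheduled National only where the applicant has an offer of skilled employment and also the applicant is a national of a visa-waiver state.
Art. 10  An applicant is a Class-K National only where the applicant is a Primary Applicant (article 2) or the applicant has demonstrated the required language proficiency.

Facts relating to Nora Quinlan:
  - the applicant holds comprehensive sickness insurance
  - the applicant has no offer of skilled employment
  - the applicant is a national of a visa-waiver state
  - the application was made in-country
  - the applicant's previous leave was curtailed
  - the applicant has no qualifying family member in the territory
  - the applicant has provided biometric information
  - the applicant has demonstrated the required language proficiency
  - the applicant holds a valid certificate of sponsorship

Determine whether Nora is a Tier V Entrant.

Yes

Under article 2: the applicant has provided biometric information? yes; and the applicant has an offer of skilled employment? no. So the applicant is not a Primary Applicant.
Under article 10: Primary Applicant (article 2)? no; or the applicant has demonstrated the required language proficiency? yes. So the applicant is a Class-K National.
Under article 4: Class-K National (article 10)? yes; and the applicant holds comprehensive sickness insurance? yes. So the applicant is a Regulated Migrant.
Under article 3: the application was made in-country? yes; and Regulated Migrant (article 4)? yes. So the applicant is a Designated Resident.
Under article 8: the applicant is a national of a visa-waiver state? yes; or the applicant's previous leave was curtailed? yes. So the applicant is a Tier I Person.
Under article 1: Designated Resident (article 3)? yes; and Tier I Person (article 8)? yes. So the applicant is a Tier V Entrant.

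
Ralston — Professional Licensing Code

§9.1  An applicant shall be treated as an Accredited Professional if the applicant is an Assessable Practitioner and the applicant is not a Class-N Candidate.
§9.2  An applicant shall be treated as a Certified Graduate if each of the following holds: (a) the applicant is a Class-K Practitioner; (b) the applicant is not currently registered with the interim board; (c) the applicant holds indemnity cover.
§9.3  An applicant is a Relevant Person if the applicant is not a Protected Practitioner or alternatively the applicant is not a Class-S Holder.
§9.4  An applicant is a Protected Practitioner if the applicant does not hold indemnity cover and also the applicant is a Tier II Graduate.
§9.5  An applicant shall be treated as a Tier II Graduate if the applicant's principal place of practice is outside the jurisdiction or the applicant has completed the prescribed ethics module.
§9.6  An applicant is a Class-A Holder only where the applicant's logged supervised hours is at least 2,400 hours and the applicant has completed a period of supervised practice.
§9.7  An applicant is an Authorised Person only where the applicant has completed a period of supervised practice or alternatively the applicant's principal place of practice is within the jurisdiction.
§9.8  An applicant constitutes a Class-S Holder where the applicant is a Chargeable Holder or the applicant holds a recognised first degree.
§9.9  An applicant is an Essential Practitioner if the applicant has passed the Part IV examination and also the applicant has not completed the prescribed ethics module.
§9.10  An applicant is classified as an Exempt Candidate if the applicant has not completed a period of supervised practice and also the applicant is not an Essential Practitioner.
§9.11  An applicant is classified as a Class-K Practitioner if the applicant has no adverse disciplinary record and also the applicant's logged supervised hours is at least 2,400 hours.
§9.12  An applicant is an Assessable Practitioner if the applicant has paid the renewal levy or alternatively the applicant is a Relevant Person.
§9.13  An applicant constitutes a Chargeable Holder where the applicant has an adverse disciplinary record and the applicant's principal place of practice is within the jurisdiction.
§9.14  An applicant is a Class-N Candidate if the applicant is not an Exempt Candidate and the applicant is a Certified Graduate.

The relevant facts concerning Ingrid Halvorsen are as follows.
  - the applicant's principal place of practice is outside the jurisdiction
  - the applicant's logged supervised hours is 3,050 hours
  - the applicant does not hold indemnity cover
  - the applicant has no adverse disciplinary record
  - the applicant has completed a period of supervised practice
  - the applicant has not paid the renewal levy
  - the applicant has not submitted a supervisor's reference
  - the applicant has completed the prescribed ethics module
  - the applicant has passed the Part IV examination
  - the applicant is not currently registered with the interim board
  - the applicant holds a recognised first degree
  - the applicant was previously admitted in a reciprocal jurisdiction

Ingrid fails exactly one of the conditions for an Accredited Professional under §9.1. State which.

§9.5 — Tier II Graduate: [the applicant's principal place of practice is outside the jurisdiction? yes] OR [the applicant has completed the prescribed ethics module? yes] → satisfied.
§9.4 — Protected Practitioner: [the applicant does not hold indemnity cover? yes] AND [Tier II Graduate (§9.5)? yes] → satisfied.
§9.13 — Chargeable Holder: [the applicant has an adverse disciplinary record? no] AND [the applicant's principal place of practice is within the jurisdiction? no] → not satisfied.
§9.8 — Class-S Holder: [Chargeable Holder (§9.13)? no] OR [the applicant holds a recognised first degree? yes] → satisfied.
§9.3 — Relevant Person: [not a Protected Practitioner (§9.4)? no] OR [not a Class-S Holder (§9.8)? no] → not satisfied.
§9.12 — Assessable Practitioner: [the applicant has paid the renewal levy? no] OR [Relevant Person (§9.3)? no] → not satisfied.
§9.9 — Essential Practitioner: [the applicant has passed the Part IV examination? yes] AND [the applicant has not completed the prescribed ethics module? no] → not satisfied.
§9.10 — Exempt Candidate: [the applicant has not completed a period of supervised practice? no] AND [not an Essential Practitioner (§9.9)? yes] → not satisfied.
§9.11 — Class-K Practitioner: [the applicant has no adverse disciplinary record? yes] AND [applicant's logged supervised hours: 3,050 hours ≥ 2,400 hours? yes] → satisfied.
§9.2 — Certified Graduate: [Class-K Practitioner (§9.11)? yes] AND [the applicant is not currently registered with the interim board? yes] AND [the applicant holds indemnity cover? no] → not satisfied.
§9.14 — Class-N Candidate: [not an Exempt Candidate (§9.10)? yes] AND [Certified Graduate (§9.2)? no] → not satisfied.
§9.1 — Accredited Professional: [Assessable Practitioner (§9.12)? no] AND [not a Class-N Candidate (§9.14)? yes] → not satisfied.

Assessable Practitioner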